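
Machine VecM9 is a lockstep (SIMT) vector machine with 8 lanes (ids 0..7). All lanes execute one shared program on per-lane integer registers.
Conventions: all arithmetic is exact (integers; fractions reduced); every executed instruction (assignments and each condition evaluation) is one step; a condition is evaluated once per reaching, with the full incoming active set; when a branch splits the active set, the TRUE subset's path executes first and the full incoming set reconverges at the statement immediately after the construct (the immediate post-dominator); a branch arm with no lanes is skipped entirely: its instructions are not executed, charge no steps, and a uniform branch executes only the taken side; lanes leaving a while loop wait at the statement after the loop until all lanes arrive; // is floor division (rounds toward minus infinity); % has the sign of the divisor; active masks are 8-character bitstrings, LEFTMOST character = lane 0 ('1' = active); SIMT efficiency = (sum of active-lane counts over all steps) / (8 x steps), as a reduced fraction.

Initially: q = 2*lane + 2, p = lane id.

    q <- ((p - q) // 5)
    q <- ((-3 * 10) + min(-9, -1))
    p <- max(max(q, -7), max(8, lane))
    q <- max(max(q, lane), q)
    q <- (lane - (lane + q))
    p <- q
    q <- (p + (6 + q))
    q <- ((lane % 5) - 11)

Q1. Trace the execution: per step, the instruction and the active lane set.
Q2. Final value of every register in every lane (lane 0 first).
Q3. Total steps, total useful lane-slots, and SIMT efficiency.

step 0: q <- ((p - q) // 5)          11111111
step 1: q <- ((-3 * 10) + min(-9, -1)) 11111111
step 2: p <- max(max(q, -7), max(8, lane)) 11111111
step 3: q <- max(max(q, lane), q)    11111111
step 4: q <- (lane - (lane + q))     11111111
step 5: p <- q                       11111111
step 6: q <- (p + (6 + q))           11111111
step 7: q <- ((lane % 5) - 11)       11111111

Answer: 8 steps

q: -11,-10,-9,-8,-7,-11,-10,-9
p: 0,-1,-2,-3,-4,-5,-6,-7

steps = 8; useful = 64; efficiency = 64/64 = 1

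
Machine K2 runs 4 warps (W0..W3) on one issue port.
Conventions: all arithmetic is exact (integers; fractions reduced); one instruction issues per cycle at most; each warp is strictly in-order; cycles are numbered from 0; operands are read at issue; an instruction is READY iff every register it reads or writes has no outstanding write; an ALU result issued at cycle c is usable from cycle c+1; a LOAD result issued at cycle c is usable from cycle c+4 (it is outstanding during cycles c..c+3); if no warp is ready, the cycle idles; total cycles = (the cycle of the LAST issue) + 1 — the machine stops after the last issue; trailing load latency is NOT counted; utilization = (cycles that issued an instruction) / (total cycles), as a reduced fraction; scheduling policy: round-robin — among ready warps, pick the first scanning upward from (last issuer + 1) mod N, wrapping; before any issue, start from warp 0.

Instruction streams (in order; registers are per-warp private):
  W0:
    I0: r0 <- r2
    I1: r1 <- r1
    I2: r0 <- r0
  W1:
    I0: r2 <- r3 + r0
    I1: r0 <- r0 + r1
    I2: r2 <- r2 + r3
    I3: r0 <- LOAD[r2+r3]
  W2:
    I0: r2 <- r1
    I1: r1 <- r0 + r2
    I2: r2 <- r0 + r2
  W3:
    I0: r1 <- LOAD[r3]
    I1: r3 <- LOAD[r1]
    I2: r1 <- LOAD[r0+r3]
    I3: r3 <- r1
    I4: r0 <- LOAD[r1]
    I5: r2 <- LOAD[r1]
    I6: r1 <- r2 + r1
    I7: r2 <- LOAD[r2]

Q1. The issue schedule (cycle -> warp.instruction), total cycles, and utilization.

cycle 0: W0.I0
cycle 1: W1.I0
cycle 2: W2.I0
cycle 3: W3.I0
cycle 4: W0.I1
cycle 5: W1.I1
cycle 6: W2.I1
cycle 7: W3.I1
cycle 8: W0.I2
cycle 9: W1.I2
cycle 10: W2.I2
cycle 11: W3.I2
cycle 12: W1.I3
cycle 13: idle
cycle 14: idle
cycle 15: W3.I3
cycle 16: W3.I4
cycle 17: W3.I5
cycle 18: idle
cycle 19: idle
cycle 20: idle
cycle 21: W3.I6
cycle 22: W3.I7

Answer: 23 cycles, utilization 18/23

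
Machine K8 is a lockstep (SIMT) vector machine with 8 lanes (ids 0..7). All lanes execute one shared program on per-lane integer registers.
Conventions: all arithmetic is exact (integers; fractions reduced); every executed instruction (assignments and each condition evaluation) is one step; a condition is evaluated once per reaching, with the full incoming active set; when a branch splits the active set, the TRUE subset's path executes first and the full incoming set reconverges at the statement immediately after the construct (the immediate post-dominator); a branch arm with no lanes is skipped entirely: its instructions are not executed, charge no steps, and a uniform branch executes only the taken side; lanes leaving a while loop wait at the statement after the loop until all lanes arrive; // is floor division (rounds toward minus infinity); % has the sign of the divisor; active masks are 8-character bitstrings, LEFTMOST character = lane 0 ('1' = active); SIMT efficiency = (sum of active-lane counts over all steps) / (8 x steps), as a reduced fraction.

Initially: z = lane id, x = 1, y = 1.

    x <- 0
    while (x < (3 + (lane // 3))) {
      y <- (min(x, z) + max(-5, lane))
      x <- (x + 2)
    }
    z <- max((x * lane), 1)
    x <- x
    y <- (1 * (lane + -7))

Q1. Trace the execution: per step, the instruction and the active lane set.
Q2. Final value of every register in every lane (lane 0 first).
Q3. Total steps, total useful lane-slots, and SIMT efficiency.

step 0: x <- 0                       11111111
step 1: eval (x < (3 + (lane // 3))) 11111111
step 2: y <- (min(x, z) + max(-5, lane)) 11111111
step 3: x <- (x + 2)                 11111111
step 4: eval (x < (3 + (lane // 3))) 11111111
step 5: y <- (min(x, z) + max(-5, lane)) 11111111
step 6: x <- (x + 2)                 11111111
step 7: eval (x < (3 + (lane // 3))) 11111111
step 8: y <- (min(x, z) + max(-5, lane)) 00000011
step 9: x <- (x + 2)                 00000011
step 10: eval (x < (3 + (lane // 3))) 00000011
step 11: z <- max((x * lane), 1)      11111111
step 12: x <- x                       11111111
step 13: y <- (1 * (lane + -7))       11111111

Answer: 14 steps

z: 1,4,8,12,16,20,36,42
x: 4,4,4,4,4,4,6,6
y: -7,-6,-5,-4,-3,-2,-1,0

steps = 14; useful = 94; efficiency = 94/112 = 47/56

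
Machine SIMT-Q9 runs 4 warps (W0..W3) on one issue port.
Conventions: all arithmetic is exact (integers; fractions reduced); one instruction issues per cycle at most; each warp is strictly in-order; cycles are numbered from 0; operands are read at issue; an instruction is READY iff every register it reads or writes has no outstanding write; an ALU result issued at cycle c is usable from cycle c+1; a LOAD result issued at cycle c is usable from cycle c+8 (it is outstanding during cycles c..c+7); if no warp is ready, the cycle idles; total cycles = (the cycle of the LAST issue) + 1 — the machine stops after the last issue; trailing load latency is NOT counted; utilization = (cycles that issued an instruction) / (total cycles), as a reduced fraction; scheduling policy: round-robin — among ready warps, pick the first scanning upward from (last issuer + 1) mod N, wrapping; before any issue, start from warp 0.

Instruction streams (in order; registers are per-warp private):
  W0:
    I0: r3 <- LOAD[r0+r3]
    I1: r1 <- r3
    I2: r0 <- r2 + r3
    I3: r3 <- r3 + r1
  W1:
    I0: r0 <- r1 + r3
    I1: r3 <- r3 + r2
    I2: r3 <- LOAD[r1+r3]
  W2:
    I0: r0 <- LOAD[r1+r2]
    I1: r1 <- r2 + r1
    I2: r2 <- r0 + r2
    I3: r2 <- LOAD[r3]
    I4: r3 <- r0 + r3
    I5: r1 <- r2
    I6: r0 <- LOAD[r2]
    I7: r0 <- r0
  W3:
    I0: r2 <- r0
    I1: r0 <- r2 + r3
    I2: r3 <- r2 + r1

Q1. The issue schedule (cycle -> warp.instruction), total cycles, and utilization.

cycle 0: W0.I0
cycle 1: W1.I0
cycle 2: W2.I0
cycle 3: W3.I0
cycle 4: W1.I1
cycle 5: W2.I1
cycle 6: W3.I1
cycle 7: W1.I2
cycle 8: W3.I2
cycle 9: W0.I1
cycle 10: W2.I2
cycle 11: W0.I2
cycle 12: W2.I3
cycle 13: W0.I3
cycle 14: W2.I4
cycle 15: idle
cycle 16: idle
cycle 17: idle
cycle 18: idle
cycle 19: idle
cycle 20: W2.I5
cycle 21: W2.I6
cycle 22: idle
cycle 23: idle
cycle 24: idle
cycle 25: idle
cycle 26: idle
cycle 27: idle
cycle 28: idle
cycle 29: W2.I7

Answer: 30 cycles, utilization 3/5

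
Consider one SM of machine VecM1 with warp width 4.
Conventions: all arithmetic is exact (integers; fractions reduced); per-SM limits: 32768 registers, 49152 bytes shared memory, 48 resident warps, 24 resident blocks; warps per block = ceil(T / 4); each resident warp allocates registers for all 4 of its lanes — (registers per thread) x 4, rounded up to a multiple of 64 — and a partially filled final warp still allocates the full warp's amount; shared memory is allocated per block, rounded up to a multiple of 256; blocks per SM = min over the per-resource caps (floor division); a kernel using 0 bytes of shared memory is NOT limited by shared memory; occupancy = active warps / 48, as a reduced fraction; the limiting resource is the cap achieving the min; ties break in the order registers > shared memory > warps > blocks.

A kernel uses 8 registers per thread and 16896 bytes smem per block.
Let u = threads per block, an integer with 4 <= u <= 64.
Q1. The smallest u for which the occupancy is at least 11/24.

Answer: u = 41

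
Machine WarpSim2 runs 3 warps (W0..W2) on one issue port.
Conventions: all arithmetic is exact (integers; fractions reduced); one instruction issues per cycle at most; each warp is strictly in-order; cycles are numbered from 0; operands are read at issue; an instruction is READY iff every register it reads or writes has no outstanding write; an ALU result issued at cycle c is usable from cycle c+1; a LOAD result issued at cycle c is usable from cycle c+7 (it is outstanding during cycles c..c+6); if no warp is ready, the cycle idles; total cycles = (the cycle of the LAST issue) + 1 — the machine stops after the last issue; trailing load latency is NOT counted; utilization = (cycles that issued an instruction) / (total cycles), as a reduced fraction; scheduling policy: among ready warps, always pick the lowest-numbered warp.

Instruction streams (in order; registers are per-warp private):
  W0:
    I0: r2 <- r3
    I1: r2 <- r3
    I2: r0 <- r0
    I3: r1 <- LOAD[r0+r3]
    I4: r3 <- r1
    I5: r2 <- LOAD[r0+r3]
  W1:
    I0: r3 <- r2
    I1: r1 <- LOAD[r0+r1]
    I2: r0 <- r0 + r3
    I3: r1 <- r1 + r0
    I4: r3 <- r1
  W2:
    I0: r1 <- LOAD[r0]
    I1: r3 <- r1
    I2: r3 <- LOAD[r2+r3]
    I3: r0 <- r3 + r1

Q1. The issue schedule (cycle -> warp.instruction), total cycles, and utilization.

cycle 0: W0.I0
cycle 1: W0.I1
cycle 2: W0.I2
cycle 3: W0.I3
cycle 4: W1.I0
cycle 5: W1.I1
cycle 6: W1.I2
cycle 7: W2.I0
cycle 8: idle
cycle 9: idle
cycle 10: W0.I4
cycle 11: W0.I5
cycle 12: W1.I3
cycle 13: W1.I4
cycle 14: W2.I1
cycle 15: W2.I2
cycle 16: idle
cycle 17: idle
cycle 18: idle
cycle 19: idle
cycle 20: idle
cycle 21: idle
cycle 22: W2.I3

Answer: 23 cycles, utilization 15/23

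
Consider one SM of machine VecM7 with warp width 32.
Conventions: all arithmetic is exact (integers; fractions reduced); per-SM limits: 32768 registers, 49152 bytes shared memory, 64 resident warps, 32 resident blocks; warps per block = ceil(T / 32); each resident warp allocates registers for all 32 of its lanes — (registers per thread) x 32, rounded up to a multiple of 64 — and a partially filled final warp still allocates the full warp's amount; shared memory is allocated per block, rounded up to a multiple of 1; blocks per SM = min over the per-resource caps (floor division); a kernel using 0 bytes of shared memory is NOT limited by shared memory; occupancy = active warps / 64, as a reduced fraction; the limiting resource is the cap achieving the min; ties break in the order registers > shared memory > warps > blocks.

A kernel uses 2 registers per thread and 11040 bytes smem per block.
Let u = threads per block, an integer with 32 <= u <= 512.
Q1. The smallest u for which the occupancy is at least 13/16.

Answer: u = 385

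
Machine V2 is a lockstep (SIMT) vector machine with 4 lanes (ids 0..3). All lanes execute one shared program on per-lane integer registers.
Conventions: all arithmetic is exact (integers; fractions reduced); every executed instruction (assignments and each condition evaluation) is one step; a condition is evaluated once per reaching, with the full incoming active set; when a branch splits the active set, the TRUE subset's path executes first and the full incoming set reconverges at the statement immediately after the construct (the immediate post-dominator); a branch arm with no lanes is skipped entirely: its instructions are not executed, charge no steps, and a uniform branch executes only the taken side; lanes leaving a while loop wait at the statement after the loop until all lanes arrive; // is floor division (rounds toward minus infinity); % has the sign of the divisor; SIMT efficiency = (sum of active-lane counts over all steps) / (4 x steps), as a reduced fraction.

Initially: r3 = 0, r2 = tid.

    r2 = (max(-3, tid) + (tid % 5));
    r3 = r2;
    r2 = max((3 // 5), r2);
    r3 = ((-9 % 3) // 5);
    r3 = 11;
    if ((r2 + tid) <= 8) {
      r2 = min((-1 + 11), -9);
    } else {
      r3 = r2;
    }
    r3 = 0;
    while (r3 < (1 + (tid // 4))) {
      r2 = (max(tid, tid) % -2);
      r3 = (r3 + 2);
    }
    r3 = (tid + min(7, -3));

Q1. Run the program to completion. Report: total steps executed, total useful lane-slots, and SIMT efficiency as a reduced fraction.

Answer: 14 steps, 52 useful, 13/14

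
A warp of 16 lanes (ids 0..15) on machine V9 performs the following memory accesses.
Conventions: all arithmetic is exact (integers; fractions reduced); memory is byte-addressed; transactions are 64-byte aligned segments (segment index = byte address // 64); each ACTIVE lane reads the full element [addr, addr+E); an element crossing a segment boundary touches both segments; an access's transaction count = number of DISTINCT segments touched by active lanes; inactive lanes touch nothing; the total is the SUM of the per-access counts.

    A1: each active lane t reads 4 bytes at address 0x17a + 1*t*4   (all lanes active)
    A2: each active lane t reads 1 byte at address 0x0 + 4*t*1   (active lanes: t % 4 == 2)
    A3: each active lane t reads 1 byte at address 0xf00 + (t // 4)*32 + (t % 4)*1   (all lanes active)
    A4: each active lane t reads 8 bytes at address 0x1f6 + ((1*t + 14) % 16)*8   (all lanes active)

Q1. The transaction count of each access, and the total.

A1: 2 transactions
A2: 1 transaction
A3: 2 transactions
A4: 3 transactions

Answer: 2,1,2,3; total 8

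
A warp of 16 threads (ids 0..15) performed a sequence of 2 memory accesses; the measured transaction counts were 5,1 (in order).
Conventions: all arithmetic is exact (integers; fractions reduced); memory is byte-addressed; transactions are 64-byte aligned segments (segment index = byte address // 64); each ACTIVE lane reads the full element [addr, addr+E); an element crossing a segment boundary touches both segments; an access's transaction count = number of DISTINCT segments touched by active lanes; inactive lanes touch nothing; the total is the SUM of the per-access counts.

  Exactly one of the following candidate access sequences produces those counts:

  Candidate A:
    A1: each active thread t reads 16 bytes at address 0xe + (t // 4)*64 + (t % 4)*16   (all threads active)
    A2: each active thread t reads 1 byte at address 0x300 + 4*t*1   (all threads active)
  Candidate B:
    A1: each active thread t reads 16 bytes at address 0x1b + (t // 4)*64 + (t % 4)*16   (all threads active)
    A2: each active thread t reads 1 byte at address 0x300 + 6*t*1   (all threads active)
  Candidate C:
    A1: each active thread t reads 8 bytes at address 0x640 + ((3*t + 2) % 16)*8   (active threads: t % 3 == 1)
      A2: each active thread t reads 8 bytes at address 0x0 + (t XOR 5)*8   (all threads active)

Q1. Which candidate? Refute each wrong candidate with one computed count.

B: A2 gives 2 transactions, not 1
C: A1 gives 2 transactions, not 5
A: all counts match (5,1)

Answer: A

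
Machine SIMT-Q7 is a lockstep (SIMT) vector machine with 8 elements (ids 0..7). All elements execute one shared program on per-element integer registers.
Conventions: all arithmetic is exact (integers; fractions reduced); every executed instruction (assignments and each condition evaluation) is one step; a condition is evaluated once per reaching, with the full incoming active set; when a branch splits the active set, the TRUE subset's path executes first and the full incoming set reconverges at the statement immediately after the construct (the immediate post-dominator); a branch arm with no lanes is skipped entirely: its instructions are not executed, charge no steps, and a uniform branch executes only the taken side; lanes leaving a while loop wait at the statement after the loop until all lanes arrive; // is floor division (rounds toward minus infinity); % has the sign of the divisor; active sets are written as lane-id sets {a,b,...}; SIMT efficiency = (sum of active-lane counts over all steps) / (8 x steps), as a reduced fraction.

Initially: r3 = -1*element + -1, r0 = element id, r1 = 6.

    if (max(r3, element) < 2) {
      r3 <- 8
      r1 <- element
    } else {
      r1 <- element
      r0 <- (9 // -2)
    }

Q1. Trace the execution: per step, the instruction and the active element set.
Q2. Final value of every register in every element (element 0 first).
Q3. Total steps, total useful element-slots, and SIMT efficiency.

step 0: eval (max(r3, element) < 2)  {0,1,2,3,4,5,6,7}
step 1: r3 <- 8                      {0,1}
step 2: r1 <- element                {0,1}
step 3: r1 <- element                {2,3,4,5,6,7}
step 4: r0 <- (9 // -2)              {2,3,4,5,6,7}

Answer: 5 steps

r3: 8,8,-3,-4,-5,-6,-7,-8
r0: 0,1,-5,-5,-5,-5,-5,-5
r1: 0,1,2,3,4,5,6,7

steps = 5; useful = 24; efficiency = 24/40 = 3/5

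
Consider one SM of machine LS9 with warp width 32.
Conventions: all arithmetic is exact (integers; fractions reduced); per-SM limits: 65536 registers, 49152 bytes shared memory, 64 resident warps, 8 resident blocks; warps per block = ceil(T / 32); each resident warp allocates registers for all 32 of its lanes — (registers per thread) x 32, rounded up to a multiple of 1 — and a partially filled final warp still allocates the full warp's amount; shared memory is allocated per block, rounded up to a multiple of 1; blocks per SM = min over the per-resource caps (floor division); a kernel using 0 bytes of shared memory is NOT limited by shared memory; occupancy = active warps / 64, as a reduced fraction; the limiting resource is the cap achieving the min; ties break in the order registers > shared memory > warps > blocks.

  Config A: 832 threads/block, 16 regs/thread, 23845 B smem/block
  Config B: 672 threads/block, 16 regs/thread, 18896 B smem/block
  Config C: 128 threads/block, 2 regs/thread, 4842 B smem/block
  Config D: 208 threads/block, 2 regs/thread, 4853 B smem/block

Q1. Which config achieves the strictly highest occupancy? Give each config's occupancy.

occupancies: A 13/16, B 21/32, C 1/2, D 7/8

Answer: D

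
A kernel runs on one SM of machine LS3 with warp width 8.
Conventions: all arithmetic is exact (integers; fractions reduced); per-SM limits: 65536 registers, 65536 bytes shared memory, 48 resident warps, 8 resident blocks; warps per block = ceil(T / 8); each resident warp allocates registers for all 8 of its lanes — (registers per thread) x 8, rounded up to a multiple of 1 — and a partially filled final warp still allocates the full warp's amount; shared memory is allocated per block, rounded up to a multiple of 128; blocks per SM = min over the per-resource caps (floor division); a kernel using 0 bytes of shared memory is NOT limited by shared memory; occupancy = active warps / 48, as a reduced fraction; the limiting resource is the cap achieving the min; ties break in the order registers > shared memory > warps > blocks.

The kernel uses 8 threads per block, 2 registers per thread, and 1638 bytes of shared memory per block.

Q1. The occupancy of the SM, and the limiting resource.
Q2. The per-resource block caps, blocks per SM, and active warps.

Answer: occupancy 1/6, limited by blocks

registers: 4096 blocks
shared memory: 39 blocks
warps: 48 blocks
blocks: 8 blocks

Answer: 8 blocks, 8 active warps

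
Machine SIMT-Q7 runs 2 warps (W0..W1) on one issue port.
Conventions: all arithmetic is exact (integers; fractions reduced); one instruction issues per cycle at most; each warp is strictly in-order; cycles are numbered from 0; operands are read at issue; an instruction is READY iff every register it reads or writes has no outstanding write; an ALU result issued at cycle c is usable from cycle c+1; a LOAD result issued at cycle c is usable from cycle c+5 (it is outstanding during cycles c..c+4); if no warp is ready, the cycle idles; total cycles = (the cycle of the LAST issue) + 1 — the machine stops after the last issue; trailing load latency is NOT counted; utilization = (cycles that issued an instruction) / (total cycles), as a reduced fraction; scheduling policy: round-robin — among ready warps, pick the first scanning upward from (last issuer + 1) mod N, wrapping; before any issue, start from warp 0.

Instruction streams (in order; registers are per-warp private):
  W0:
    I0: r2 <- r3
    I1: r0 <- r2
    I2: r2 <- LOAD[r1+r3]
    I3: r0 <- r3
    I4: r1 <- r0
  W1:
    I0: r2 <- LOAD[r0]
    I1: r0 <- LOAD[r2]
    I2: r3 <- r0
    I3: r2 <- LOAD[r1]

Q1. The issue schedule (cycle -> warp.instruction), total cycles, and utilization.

cycle 0: W0.I0
cycle 1: W1.I0
cycle 2: W0.I1
cycle 3: W0.I2
cycle 4: W0.I3
cycle 5: W0.I4
cycle 6: W1.I1
cycle 7: idle
cycle 8: idle
cycle 9: idle
cycle 10: idle
cycle 11: W1.I2
cycle 12: W1.I3

Answer: 13 cycles, utilization 9/13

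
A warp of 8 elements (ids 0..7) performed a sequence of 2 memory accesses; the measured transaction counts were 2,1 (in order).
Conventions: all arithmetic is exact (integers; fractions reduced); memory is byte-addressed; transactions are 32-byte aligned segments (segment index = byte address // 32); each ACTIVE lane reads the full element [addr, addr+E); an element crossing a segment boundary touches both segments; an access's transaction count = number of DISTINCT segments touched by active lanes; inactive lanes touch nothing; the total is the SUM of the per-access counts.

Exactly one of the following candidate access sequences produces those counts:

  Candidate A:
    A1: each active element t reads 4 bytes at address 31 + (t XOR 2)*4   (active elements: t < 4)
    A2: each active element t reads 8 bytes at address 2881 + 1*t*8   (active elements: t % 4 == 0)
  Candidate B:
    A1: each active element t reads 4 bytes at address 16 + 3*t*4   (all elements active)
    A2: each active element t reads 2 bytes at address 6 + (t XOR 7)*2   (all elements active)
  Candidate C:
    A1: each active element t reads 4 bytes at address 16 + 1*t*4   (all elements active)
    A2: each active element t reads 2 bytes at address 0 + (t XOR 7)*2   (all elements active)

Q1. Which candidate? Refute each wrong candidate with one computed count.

A: A2 gives 2 transactions, not 1
B: A1 gives 4 transactions, not 2
C: all counts match (2,1)

Answer: C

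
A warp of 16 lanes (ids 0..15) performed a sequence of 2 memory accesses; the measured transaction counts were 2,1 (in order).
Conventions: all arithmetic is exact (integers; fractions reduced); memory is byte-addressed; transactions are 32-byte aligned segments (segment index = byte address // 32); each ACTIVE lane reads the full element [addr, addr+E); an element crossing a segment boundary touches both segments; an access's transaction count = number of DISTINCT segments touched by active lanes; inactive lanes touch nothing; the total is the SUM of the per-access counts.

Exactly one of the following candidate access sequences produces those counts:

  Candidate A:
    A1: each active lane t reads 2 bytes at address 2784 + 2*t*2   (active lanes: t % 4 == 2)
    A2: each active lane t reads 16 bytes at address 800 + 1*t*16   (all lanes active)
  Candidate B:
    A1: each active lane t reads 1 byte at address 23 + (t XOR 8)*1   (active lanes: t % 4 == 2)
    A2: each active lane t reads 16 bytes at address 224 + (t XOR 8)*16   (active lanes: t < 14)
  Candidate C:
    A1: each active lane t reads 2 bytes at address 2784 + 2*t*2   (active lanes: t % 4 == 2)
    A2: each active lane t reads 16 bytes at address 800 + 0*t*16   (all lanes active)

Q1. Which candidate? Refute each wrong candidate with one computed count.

A: A2 gives 8 transactions, not 1
B: A2 gives 7 transactions, not 1
C: all counts match (2,1)

Answer: C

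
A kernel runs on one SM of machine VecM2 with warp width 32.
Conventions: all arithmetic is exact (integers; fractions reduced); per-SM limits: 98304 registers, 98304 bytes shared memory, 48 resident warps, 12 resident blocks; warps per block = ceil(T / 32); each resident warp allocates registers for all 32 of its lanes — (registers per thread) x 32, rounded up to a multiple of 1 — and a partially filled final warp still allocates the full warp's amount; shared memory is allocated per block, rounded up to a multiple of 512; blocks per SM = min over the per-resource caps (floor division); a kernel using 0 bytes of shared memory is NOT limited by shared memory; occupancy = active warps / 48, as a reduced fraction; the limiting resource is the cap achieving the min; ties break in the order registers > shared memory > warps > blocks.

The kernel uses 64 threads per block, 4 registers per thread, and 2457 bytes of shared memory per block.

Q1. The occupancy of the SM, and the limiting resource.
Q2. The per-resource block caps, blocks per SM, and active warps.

Answer: occupancy 1/2, limited by blocks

registers: 384 blocks
shared memory: 38 blocks
warps: 24 blocks
blocks: 12 blocks

Answer: 12 blocks, 24 active warps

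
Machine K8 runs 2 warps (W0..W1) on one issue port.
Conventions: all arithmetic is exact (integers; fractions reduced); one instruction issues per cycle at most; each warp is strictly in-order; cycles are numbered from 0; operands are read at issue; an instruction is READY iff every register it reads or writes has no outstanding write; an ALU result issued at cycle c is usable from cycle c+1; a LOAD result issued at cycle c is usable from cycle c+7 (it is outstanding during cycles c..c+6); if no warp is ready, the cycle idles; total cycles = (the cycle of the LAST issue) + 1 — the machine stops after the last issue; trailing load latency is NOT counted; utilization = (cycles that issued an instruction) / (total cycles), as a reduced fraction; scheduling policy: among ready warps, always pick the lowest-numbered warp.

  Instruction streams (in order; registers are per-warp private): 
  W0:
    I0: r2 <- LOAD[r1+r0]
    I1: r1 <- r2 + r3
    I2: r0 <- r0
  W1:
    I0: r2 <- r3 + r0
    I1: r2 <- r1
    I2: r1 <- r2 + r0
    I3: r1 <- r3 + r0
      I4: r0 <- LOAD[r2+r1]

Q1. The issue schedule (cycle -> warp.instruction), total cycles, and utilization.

cycle 0: W0.I0
cycle 1: W1.I0
cycle 2: W1.I1
cycle 3: W1.I2
cycle 4: W1.I3
cycle 5: W1.I4
cycle 6: idle
cycle 7: W0.I1
cycle 8: W0.I2

Answer: 9 cycles, utilization 8/9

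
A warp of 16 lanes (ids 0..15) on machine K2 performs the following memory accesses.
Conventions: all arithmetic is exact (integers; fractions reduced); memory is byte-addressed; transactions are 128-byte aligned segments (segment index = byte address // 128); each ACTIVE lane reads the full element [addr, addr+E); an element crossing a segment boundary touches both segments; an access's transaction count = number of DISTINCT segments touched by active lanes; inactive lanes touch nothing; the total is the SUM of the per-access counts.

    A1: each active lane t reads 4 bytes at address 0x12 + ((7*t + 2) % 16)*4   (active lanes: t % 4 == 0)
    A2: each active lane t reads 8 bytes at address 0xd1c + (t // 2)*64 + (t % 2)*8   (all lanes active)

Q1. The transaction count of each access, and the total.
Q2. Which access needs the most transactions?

A1: 1 transaction
A2: 4 transactions

Answer: 1,4; total 5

Answer: A2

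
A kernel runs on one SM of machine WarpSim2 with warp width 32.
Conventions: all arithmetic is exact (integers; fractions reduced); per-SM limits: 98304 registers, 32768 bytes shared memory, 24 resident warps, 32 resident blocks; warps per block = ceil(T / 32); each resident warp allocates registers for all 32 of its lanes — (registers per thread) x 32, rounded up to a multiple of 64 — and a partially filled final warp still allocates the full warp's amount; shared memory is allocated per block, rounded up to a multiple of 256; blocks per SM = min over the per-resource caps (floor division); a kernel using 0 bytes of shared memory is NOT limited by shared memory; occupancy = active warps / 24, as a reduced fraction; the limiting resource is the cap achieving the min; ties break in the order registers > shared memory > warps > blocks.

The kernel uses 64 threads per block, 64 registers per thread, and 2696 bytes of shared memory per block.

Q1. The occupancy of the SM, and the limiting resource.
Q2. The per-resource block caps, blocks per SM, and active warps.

Answer: occupancy 11/12, limited by shared memory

registers: 24 blocks
shared memory: 11 blocks
warps: 12 blocks
blocks: 32 blocks

Answer: 11 blocks, 22 active warps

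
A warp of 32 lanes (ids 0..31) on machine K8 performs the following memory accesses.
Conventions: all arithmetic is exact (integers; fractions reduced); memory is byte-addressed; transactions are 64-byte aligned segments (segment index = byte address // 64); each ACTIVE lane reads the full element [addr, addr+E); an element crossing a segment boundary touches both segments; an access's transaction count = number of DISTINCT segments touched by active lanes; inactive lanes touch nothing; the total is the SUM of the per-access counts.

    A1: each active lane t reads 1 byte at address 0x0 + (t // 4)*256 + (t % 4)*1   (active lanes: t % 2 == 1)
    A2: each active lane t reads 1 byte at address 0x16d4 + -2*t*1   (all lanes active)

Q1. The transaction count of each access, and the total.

A1: 8 transactions
A2: 2 transactions

Answer: 8,2; total 10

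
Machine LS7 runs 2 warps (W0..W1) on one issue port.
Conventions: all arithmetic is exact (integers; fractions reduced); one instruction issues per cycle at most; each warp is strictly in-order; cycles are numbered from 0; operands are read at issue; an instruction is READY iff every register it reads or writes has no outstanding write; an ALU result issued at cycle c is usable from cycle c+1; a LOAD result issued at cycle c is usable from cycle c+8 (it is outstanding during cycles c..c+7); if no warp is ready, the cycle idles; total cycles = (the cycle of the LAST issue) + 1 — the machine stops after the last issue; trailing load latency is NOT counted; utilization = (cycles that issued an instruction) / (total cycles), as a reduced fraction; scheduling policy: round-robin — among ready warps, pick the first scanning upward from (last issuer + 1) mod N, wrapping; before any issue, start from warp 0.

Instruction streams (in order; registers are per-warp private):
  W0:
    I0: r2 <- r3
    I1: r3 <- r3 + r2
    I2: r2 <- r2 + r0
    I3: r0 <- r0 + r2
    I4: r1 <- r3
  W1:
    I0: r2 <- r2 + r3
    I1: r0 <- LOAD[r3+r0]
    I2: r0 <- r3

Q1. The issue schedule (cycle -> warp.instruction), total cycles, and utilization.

cycle 0: W0.I0
cycle 1: W1.I0
cycle 2: W0.I1
cycle 3: W1.I1
cycle 4: W0.I2
cycle 5: W0.I3
cycle 6: W0.I4
cycle 7: idle
cycle 8: idle
cycle 9: idle
cycle 10: idle
cycle 11: W1.I2

Answer: 12 cycles, utilization 2/3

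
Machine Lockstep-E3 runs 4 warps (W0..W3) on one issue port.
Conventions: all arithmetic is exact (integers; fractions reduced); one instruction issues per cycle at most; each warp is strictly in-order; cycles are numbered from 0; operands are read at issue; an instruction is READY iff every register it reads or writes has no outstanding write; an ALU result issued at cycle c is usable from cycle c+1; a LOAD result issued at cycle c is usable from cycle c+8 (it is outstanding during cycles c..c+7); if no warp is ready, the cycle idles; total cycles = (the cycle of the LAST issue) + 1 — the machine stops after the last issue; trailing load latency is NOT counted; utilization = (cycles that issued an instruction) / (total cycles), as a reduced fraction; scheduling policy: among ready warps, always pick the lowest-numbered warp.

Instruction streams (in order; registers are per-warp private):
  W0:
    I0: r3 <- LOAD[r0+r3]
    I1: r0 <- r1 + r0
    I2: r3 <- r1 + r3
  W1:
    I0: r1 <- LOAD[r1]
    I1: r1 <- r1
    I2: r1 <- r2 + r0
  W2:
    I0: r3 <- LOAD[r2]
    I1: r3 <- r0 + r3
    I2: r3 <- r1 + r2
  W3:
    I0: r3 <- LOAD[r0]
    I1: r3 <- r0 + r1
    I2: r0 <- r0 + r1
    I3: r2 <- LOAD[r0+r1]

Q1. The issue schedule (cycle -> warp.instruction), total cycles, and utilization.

cycle 0: W0.I0
cycle 1: W0.I1
cycle 2: W1.I0
cycle 3: W2.I0
cycle 4: W3.I0
cycle 5: idle
cycle 6: idle
cycle 7: idle
cycle 8: W0.I2
cycle 9: idle
cycle 10: W1.I1
cycle 11: W1.I2
cycle 12: W2.I1
cycle 13: W2.I2
cycle 14: W3.I1
cycle 15: W3.I2
cycle 16: W3.I3

Answer: 17 cycles, utilization 13/17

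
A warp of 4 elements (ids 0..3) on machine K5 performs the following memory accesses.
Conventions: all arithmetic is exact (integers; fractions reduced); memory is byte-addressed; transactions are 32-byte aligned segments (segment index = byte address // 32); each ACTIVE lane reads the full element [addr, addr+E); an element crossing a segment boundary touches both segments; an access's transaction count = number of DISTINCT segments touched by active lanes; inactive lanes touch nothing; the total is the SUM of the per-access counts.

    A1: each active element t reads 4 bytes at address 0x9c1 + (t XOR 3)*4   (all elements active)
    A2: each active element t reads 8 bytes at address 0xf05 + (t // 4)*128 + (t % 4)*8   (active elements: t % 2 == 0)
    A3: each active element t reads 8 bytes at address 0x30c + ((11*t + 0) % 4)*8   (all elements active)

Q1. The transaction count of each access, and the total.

A1: 1 transaction
A2: 1 transaction
A3: 2 transactions

Answer: 1,1,2; total 4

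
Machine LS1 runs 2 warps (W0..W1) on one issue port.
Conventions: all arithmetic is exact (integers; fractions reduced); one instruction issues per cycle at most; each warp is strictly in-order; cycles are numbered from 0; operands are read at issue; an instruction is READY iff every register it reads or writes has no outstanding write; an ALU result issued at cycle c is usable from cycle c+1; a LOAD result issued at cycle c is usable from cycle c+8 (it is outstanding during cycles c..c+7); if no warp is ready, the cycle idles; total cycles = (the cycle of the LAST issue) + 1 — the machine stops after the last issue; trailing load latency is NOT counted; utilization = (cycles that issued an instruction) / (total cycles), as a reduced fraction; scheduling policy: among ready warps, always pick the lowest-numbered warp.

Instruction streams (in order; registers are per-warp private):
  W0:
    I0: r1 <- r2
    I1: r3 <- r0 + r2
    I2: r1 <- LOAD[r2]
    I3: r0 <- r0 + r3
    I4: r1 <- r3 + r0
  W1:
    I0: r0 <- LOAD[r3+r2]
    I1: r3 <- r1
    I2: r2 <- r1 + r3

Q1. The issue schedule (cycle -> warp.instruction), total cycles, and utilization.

cycle 0: W0.I0
cycle 1: W0.I1
cycle 2: W0.I2
cycle 3: W0.I3
cycle 4: W1.I0
cycle 5: W1.I1
cycle 6: W1.I2
cycle 7: idle
cycle 8: idle
cycle 9: idle
cycle 10: W0.I4

Answer: 11 cycles, utilization 8/11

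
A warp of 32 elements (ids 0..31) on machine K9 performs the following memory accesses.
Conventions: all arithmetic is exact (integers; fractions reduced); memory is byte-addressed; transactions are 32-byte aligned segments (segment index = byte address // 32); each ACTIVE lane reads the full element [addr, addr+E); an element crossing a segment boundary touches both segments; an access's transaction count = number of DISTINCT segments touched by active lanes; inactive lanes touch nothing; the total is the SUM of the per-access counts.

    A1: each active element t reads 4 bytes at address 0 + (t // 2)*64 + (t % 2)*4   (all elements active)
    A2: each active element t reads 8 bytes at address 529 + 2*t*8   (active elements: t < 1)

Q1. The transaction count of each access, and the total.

A1: 16 transactions
A2: 1 transaction

Answer: 16,1; total 17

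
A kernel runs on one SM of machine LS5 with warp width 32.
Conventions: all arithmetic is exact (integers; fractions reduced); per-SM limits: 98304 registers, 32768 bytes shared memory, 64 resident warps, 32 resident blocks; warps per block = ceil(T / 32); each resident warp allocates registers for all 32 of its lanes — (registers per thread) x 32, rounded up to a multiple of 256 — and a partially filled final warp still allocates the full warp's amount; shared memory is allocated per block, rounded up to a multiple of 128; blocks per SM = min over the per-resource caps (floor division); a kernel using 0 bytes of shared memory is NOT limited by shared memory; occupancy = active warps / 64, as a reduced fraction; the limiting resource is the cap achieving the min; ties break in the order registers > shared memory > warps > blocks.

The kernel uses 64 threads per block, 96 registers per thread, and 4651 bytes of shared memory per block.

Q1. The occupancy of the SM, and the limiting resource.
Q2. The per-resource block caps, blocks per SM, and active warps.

Answer: occupancy 3/16, limited by shared memory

registers: 16 blocks
shared memory: 6 blocks
warps: 32 blocks
blocks: 32 blocks

Answer: 6 blocks, 12 active warps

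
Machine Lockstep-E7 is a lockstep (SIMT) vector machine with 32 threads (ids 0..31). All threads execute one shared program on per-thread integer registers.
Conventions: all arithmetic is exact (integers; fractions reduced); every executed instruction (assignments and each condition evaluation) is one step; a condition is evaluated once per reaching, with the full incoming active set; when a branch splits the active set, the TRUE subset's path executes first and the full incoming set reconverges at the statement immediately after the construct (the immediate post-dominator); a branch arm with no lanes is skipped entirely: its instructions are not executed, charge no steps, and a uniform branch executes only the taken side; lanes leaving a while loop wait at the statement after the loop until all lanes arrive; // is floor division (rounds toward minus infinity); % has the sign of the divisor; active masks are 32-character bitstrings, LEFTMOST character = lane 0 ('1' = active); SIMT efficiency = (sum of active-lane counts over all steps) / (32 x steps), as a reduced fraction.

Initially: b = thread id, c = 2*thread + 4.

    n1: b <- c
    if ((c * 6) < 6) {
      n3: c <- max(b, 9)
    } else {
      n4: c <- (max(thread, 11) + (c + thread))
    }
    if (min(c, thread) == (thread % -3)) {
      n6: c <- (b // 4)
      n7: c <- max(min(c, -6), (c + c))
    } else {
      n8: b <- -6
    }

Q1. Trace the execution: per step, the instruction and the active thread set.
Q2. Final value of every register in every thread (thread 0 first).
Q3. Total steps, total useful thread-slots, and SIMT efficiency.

step 0: b <- c                       11111111111111111111111111111111
step 1: eval ((c * 6) < 6)           11111111111111111111111111111111
step 2: c <- (max(thread, 11) + (c + thread)) 11111111111111111111111111111111
step 3: eval (min(c, thread) == (thread % -3)) 11111111111111111111111111111111
step 4: c <- (b // 4)                10000000000000000000000000000000
step 5: c <- max(min(c, -6), (c + c)) 10000000000000000000000000000000
step 6: b <- -6                      01111111111111111111111111111111

Answer: 7 steps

b: 4,-6,-6,-6,-6,-6,-6,-6,-6,-6,-6,-6,-6,-6,-6,-6,-6,-6,-6,-6,-6,-6,-6,-6,-6,-6,-6,-6,-6,-6,-6,-6
c: 2,18,21,24,27,30,33,36,39,42,45,48,52,56,60,64,68,72,76,80,84,88,92,96,100,104,108,112,116,120,124,128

steps = 7; useful = 161; efficiency = 161/224 = 23/32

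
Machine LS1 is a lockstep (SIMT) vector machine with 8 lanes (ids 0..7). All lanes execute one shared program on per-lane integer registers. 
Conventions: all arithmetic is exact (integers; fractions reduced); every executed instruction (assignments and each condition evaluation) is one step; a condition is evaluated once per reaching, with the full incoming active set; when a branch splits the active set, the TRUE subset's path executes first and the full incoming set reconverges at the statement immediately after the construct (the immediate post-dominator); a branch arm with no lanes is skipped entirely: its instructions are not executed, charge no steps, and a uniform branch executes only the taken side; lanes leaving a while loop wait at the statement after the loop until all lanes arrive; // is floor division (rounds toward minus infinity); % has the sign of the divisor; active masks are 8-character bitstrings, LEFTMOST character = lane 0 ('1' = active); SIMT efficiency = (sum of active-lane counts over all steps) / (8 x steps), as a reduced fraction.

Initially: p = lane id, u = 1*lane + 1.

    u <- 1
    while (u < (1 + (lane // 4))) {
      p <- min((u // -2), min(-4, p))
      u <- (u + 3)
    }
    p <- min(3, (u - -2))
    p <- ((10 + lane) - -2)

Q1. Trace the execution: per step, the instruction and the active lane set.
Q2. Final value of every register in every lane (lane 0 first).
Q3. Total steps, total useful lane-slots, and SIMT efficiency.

step 0: u <- 1                       11111111
step 1: eval (u < (1 + (lane // 4))) 11111111
step 2: p <- min((u // -2), min(-4, p)) 00001111
step 3: u <- (u + 3)                 00001111
step 4: eval (u < (1 + (lane // 4))) 00001111
step 5: p <- min(3, (u - -2))        11111111
step 6: p <- ((10 + lane) - -2)      11111111

Answer: 7 steps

p: 12,13,14,15,16,17,18,19
u: 1,1,1,1,4,4,4,4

steps = 7; useful = 44; efficiency = 44/56 = 11/14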